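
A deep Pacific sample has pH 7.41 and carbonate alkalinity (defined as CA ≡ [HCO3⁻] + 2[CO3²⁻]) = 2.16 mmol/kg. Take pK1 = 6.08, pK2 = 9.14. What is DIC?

DIC = 2.22 mmol/kg

CA = [HCO3⁻] + 2[CO3²⁻] = (α₁ + 2α₂)·DIC
At pH 7.41: [H⁺]/K1 = 10^-1.33 = 0.046774, K2/[H⁺] = 10^-1.73 = 0.018621
α₁ = 1/(1 + 0.046774 + 0.018621) = 1/1.0654 = 0.9386; α₂ = α₁·K2/[H⁺] = 0.01748
α₁ + 2α₂ = 0.9736
DIC = CA / (α₁ + 2α₂) = 2.16 / 0.9736 = 2.22 mmol/kg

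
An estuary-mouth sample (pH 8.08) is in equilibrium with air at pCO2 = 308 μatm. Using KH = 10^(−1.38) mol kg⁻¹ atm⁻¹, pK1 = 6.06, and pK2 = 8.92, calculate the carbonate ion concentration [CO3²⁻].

[CO2*] = KH · pCO2 = 10^(−1.38) × 308×10^-6 = 1.284×10^-5 mol/kg
α₀ = 1/(1 + K1/[H⁺] + K1K2/[H⁺]²) = 1/(1 + 10^+2.02 + 10^+1.18) = 0.008275
DIC = [CO2*]/α₀ = 1.284×10^-5 / 0.008275 = 1.552 mmol/kg
[CO3²⁻] = α₂·DIC; α₂ = 0.1252, so [CO3²⁻] = 0.1252 × 1.552 = 0.194 mmol/kg

[CO3²⁻] = 0.194 mmol/kg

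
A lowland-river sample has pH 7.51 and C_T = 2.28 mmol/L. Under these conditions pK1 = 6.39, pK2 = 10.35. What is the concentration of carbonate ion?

α₂ = 1 / (1 + [H⁺]/K2 + [H⁺]²/(K1K2)) = 1 / (1 + 10^+2.84 + 10^+1.72)
   = 1 / (1 + 691.83 + 52.481) = 1/745.31 = 0.001342
[CO3²⁻] = α₂ × DIC = 0.001342 × 2.28 = 0.00306 mmol/L = 3.06 μmol/L

[CO3²⁻] = 3.06 μmol/L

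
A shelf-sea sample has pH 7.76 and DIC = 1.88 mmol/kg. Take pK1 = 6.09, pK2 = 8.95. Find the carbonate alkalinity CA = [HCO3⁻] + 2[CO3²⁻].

CA = 1.95 mmol/kg

CA = [HCO3⁻] + 2[CO3²⁻] = (α₁ + 2α₂)·DIC
At pH 7.76: [H⁺]/K1 = 10^-1.67 = 0.021380, K2/[H⁺] = 10^-1.19 = 0.064565
α₁ = 1/(1 + 0.021380 + 0.064565) = 1/1.0859 = 0.9209; α₂ = α₁·K2/[H⁺] = 0.05946
α₁ + 2α₂ = 1.0398
CA = 1.0398 × 1.88 = 1.95 mmol/kg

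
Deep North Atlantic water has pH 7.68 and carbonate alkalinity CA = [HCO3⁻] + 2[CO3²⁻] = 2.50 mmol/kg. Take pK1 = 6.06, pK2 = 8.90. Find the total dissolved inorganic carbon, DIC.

DIC = 2.42 mmol/kg

CA = [HCO3⁻] + 2[CO3²⁻] = (α₁ + 2α₂)·DIC
At pH 7.68: [H⁺]/K1 = 10^-1.62 = 0.023988, K2/[H⁺] = 10^-1.22 = 0.060256
α₁ = 1/(1 + 0.023988 + 0.060256) = 1/1.0842 = 0.9223; α₂ = α₁·K2/[H⁺] = 0.05557
α₁ + 2α₂ = 1.0334
DIC = CA / (α₁ + 2α₂) = 2.50 / 1.0334 = 2.42 mmol/kg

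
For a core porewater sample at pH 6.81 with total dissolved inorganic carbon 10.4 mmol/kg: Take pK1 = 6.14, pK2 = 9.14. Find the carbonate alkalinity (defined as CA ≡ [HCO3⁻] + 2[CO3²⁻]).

CA = 8.62 mmol/kg

CA = [HCO3⁻] + 2[CO3²⁻] = (α₁ + 2α₂)·DIC
At pH 6.81: [H⁺]/K1 = 10^-0.67 = 0.21380, K2/[H⁺] = 10^-2.33 = 0.0046774
α₁ = 1/(1 + 0.21380 + 0.0046774) = 1/1.2185 = 0.8207; α₂ = α₁·K2/[H⁺] = 0.003839
α₁ + 2α₂ = 0.8284
CA = 0.8284 × 10.4 = 8.62 mmol/kg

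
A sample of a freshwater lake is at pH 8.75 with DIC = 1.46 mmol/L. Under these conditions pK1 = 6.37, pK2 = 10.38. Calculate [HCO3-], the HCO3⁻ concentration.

[HCO3⁻] = 1.42 mmol/L

α₁ = 1 / (1 + [H⁺]/K1 + K2/[H⁺]) = 1 / (1 + 10^-2.38 + 10^-1.63)
   = 1 / (1 + 0.0041687 + 0.023442) = 1/1.0276 = 0.9731
[HCO3⁻] = α₁ × DIC = 0.9731 × 1.46 = 1.42 mmol/L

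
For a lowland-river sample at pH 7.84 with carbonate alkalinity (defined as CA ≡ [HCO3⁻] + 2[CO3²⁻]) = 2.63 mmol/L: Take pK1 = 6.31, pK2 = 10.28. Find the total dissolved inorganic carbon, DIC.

CA = [HCO3⁻] + 2[CO3²⁻] = (α₁ + 2α₂)·DIC
At pH 7.84: [H⁺]/K1 = 10^-1.53 = 0.029512, K2/[H⁺] = 10^-2.44 = 0.0036308
α₁ = 1/(1 + 0.029512 + 0.0036308) = 1/1.0331 = 0.9679; α₂ = α₁·K2/[H⁺] = 0.003514
α₁ + 2α₂ = 0.9749
DIC = CA / (α₁ + 2α₂) = 2.63 / 0.9749 = 2.70 mmol/L

DIC = 2.70 mmol/L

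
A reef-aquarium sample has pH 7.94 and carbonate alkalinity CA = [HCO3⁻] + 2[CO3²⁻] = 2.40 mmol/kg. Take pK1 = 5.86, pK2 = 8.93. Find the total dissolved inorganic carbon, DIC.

DIC = 2.21 mmol/kg

CA = [HCO3⁻] + 2[CO3²⁻] = (α₁ + 2α₂)·DIC
At pH 7.94: [H⁺]/K1 = 10^-2.08 = 0.0083176, K2/[H⁺] = 10^-0.99 = 0.10233
α₁ = 1/(1 + 0.0083176 + 0.10233) = 1/1.1106 = 0.9004; α₂ = α₁·K2/[H⁺] = 0.09213
α₁ + 2α₂ = 1.0846
DIC = CA / (α₁ + 2α₂) = 2.40 / 1.0846 = 2.21 mmol/kg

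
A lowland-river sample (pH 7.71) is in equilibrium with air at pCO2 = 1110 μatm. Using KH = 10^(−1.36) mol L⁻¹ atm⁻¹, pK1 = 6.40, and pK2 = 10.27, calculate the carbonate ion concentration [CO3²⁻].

[CO3²⁻] = 2.72 μmol/L

[CO2*] = KH · pCO2 = 10^(−1.36) × 1110×10^-6 = 4.845×10^-5 mol/L
α₀ = 1/(1 + K1/[H⁺] + K1K2/[H⁺]²) = 1/(1 + 10^+1.31 + 10^-1.25) = 0.04657
DIC = [CO2*]/α₀ = 4.845×10^-5 / 0.04657 = 1.040 mmol/L
[CO3²⁻] = α₂·DIC; α₂ = 0.002619, so [CO3²⁻] = 0.002619 × 1.040 = 0.00272 mmol/L = 2.72 μmol/L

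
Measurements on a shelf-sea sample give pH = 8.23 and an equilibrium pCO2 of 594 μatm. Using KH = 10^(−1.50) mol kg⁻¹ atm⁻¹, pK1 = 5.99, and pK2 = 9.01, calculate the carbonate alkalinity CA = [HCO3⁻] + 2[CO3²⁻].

[CO2*] = KH · pCO2 = 10^(−1.50) × 594×10^-6 = 1.878×10^-5 mol/kg
α₀ = 1/(1 + K1/[H⁺] + K1K2/[H⁺]²) = 1/(1 + 10^+2.24 + 10^+1.46) = 0.004911
DIC = [CO2*]/α₀ = 1.878×10^-5 / 0.004911 = 3.825 mmol/kg
CA = (α₁ + 2α₂)·DIC = (0.8535 + 2×0.1416) × 3.825 = 4.35 mmol/kg

CA = 4.35 mmol/kg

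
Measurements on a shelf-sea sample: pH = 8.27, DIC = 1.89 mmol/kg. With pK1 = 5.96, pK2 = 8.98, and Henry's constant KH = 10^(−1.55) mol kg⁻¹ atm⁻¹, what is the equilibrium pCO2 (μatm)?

pCO2 = 274 μatm

α₀ = 1 / (1 + K1/[H⁺] + K1K2/[H⁺]²) = 1 / (1 + 10^+2.31 + 10^+1.60)
   = 1 / (1 + 204.17 + 39.811) = 1/244.98 = 0.004082
[CO2*] = α₀ × DIC = 0.004082 × 1.89 = 0.007715 mmol/kg = 7.715 μmol/kg
pCO2 = [CO2*]/KH = 7.715×10^-6 / 2.818×10^-2 = 274 μatm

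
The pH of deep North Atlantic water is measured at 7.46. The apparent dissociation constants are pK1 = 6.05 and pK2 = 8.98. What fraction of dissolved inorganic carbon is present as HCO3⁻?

α₁ = 0.935

α₁ = 1 / (1 + [H⁺]/K1 + K2/[H⁺]) = 1 / (1 + 10^-1.41 + 10^-1.52)
   = 1 / (1 + 0.038905 + 0.030200) = 1/1.0691 = 0.9354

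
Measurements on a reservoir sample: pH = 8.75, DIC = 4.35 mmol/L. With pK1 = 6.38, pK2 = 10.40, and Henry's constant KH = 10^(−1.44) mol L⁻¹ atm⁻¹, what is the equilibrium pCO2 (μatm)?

α₀ = 1 / (1 + K1/[H⁺] + K1K2/[H⁺]²) = 1 / (1 + 10^+2.37 + 10^+0.72)
   = 1 / (1 + 234.42 + 5.2481) = 1/240.67 = 0.004155
[CO2*] = α₀ × DIC = 0.004155 × 4.35 = 0.01807 mmol/L = 18.07 μmol/L
pCO2 = [CO2*]/KH = 1.807×10^-5 / 3.631×10^-2 = 498 μatm

pCO2 = 498 μatm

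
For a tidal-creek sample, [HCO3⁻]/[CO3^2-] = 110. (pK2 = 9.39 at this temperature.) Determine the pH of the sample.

pH = 7.35

From K2 = [H⁺][CO3^2-]/[HCO3⁻]:  pH = pK2 − log₁₀([HCO3⁻]/[CO3^2-])
log₁₀(110) = +2.041
pH = 9.39 − (+2.041) = 7.35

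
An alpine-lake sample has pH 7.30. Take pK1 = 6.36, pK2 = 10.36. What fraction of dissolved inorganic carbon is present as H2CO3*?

α₀ = 1 / (1 + K1/[H⁺] + K1K2/[H⁺]²) = 1 / (1 + 10^+0.94 + 10^-2.12)
   = 1 / (1 + 8.7096 + 0.0075858) = 1/9.7172 = 0.1029

α₀ = 0.103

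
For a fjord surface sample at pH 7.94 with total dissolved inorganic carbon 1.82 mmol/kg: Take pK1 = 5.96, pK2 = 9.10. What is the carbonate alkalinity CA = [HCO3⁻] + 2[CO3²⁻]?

CA = [HCO3⁻] + 2[CO3²⁻] = (α₁ + 2α₂)·DIC
At pH 7.94: [H⁺]/K1 = 10^-1.98 = 0.010471, K2/[H⁺] = 10^-1.16 = 0.069183
α₁ = 1/(1 + 0.010471 + 0.069183) = 1/1.0797 = 0.9262; α₂ = α₁·K2/[H⁺] = 0.06408
α₁ + 2α₂ = 1.0544
CA = 1.0544 × 1.82 = 1.92 mmol/kg

CA = 1.92 mmol/kg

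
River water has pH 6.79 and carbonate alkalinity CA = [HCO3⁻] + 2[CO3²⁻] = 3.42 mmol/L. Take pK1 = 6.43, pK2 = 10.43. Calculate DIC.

DIC = 4.91 mmol/L

CA = [HCO3⁻] + 2[CO3²⁻] = (α₁ + 2α₂)·DIC
At pH 6.79: [H⁺]/K1 = 10^-0.36 = 0.43652, K2/[H⁺] = 10^-3.64 = 0.00022909
α₁ = 1/(1 + 0.43652 + 0.00022909) = 1/1.4367 = 0.6960; α₂ = α₁·K2/[H⁺] = 0.0001594
α₁ + 2α₂ = 0.6963
DIC = CA / (α₁ + 2α₂) = 3.42 / 0.6963 = 4.91 mmol/L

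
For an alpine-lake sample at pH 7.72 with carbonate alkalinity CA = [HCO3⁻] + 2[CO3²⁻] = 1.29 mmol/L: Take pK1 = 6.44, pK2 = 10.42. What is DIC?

DIC = 1.35 mmol/L

CA = [HCO3⁻] + 2[CO3²⁻] = (α₁ + 2α₂)·DIC
At pH 7.72: [H⁺]/K1 = 10^-1.28 = 0.052481, K2/[H⁺] = 10^-2.70 = 0.0019953
α₁ = 1/(1 + 0.052481 + 0.0019953) = 1/1.0545 = 0.9483; α₂ = α₁·K2/[H⁺] = 0.001892
α₁ + 2α₂ = 0.9521
DIC = CA / (α₁ + 2α₂) = 1.29 / 0.9521 = 1.35 mmol/L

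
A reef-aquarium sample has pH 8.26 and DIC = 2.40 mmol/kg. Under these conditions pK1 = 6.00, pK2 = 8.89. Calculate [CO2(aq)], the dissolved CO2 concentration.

[CO2*] = 10.6 μmol/kg

α₀ = 1 / (1 + K1/[H⁺] + K1K2/[H⁺]²) = 1 / (1 + 10^+2.26 + 10^+1.63)
   = 1 / (1 + 181.97 + 42.658) = 1/225.63 = 0.004432
[CO2*] = α₀ × DIC = 0.004432 × 2.40 = 0.0106 mmol/kg = 10.6 μmol/kg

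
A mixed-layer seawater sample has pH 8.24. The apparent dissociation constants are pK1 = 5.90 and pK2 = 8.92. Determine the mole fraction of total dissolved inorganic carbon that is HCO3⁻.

α₁ = 0.824

α₁ = 1 / (1 + [H⁺]/K1 + K2/[H⁺]) = 1 / (1 + 10^-2.34 + 10^-0.68)
   = 1 / (1 + 0.0045709 + 0.20893) = 1/1.2135 = 0.8241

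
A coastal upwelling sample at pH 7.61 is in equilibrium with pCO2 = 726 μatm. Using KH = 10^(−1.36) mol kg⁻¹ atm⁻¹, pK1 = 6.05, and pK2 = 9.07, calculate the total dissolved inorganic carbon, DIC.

[CO2*] = KH · pCO2 = 10^(−1.36) × 726×10^-6 = 3.169×10^-5 mol/kg
α₀ = 1/(1 + K1/[H⁺] + K1K2/[H⁺]²) = 1/(1 + 10^+1.56 + 10^+0.10) = 0.02593
DIC = [CO2*]/α₀ = 3.169×10^-5 / 0.02593 = 1.22 mmol/kg

DIC = 1.22 mmol/kg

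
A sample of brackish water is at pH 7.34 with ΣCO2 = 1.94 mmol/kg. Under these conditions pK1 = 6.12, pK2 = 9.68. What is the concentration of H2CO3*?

[CO2*] = 0.110 mmol/kg

α₀ = 1 / (1 + K1/[H⁺] + K1K2/[H⁺]²) = 1 / (1 + 10^+1.22 + 10^-1.12)
   = 1 / (1 + 16.596 + 0.075858) = 1/17.672 = 0.05659
[CO2*] = α₀ × DIC = 0.05659 × 1.94 = 0.110 mmol/kg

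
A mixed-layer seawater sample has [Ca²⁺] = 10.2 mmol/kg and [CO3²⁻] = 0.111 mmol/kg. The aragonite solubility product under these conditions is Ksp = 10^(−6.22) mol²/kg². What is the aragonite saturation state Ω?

Ω = 1.88

Ksp = 10^(−6.22) = 6.026×10^-7
Ω = [Ca²⁺][CO3²⁻]/Ksp = (10.2×10^-3)(0.111×10^-3) / 6.026×10^-7 = 1.88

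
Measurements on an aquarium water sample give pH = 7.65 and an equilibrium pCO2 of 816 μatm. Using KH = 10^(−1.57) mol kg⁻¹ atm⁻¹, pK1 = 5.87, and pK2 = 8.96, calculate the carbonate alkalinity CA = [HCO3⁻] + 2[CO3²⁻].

[CO2*] = KH · pCO2 = 10^(−1.57) × 816×10^-6 = 2.196×10^-5 mol/kg
α₀ = 1/(1 + K1/[H⁺] + K1K2/[H⁺]²) = 1/(1 + 10^+1.78 + 10^+0.47) = 0.01557
DIC = [CO2*]/α₀ = 2.196×10^-5 / 0.01557 = 1.410 mmol/kg
CA = (α₁ + 2α₂)·DIC = (0.9385 + 2×0.04596) × 1.410 = 1.45 mmol/kg

CA = 1.45 mmol/kg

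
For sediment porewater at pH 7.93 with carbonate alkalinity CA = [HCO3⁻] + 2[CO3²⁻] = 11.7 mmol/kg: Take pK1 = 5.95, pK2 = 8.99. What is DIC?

DIC = 10.9 mmol/kg

CA = [HCO3⁻] + 2[CO3²⁻] = (α₁ + 2α₂)·DIC
At pH 7.93: [H⁺]/K1 = 10^-1.98 = 0.010471, K2/[H⁺] = 10^-1.06 = 0.087096
α₁ = 1/(1 + 0.010471 + 0.087096) = 1/1.0976 = 0.9111; α₂ = α₁·K2/[H⁺] = 0.07935
α₁ + 2α₂ = 1.0698
DIC = CA / (α₁ + 2α₂) = 11.7 / 1.0698 = 10.9 mmol/kg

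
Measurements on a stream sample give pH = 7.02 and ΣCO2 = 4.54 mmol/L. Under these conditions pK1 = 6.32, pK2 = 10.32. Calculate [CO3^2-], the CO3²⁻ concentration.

α₂ = 1 / (1 + [H⁺]/K2 + [H⁺]²/(K1K2)) = 1 / (1 + 10^+3.30 + 10^+2.60)
   = 1 / (1 + 1995.3 + 398.11) = 1/2394.4 = 0.0004176
[CO3²⁻] = α₂ × DIC = 0.0004176 × 4.54 = 0.00190 mmol/L = 1.90 μmol/L

[CO3²⁻] = 1.90 μmol/L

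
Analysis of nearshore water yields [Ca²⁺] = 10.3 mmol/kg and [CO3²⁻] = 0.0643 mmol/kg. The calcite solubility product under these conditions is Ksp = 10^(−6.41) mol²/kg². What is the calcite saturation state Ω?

Ω = 1.70

Ksp = 10^(−6.41) = 3.890×10^-7
Ω = [Ca²⁺][CO3²⁻]/Ksp = (10.3×10^-3)(0.0643×10^-3) / 3.890×10^-7 = 1.70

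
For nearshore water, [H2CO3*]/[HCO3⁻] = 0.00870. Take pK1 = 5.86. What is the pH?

From K1 = [H⁺][HCO3⁻]/[H2CO3*]:  pH = pK1 − log₁₀([H2CO3*]/[HCO3⁻])
log₁₀(0.00870) = -2.060
pH = 5.86 − (-2.060) = 7.92

pH = 7.92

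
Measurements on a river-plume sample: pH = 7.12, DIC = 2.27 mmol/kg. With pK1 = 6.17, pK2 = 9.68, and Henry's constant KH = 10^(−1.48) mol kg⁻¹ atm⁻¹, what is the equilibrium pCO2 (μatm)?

pCO2 = 6900 μatm

α₀ = 1 / (1 + K1/[H⁺] + K1K2/[H⁺]²) = 1 / (1 + 10^+0.95 + 10^-1.61)
   = 1 / (1 + 8.9125 + 0.024547) = 1/9.9371 = 0.1006
[CO2*] = α₀ × DIC = 0.1006 × 2.27 = 0.2284 mmol/kg
pCO2 = [CO2*]/KH = 2.284×10^-4 / 3.311×10^-2 = 6900 μatm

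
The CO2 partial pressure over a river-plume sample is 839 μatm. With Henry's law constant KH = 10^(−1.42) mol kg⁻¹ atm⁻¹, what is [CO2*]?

[CO2*] = 31.9 μmol/kg

KH = 10^(−1.42) = 3.802×10^-2 mol kg⁻¹ atm⁻¹
[CO2*] = KH · pCO2 = 3.802×10^-2 × 839×10^-6 atm = 3.19×10^-5 mol/kg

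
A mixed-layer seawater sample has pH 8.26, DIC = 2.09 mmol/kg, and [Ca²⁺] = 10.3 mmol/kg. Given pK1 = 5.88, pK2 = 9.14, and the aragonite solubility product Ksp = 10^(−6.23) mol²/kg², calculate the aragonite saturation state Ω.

Ω = 4.24

α₂ = 1 / (1 + [H⁺]/K2 + [H⁺]²/(K1K2)) = 1 / (1 + 10^+0.88 + 10^-1.50)
   = 1 / (1 + 7.5858 + 0.031623) = 1/8.6174 = 0.1160
[CO3²⁻] = α₂ × DIC = 0.1160 × 2.09 = 0.2425 mmol/kg
Ksp = 10^(−6.23) = 5.888×10^-7
Ω = [Ca²⁺][CO3²⁻]/Ksp = (10.3×10^-3)(2.425×10^-4) / 5.888×10^-7 = 4.24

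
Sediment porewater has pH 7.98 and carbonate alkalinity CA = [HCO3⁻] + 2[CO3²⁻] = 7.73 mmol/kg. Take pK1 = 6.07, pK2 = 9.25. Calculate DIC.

DIC = 7.44 mmol/kg

CA = [HCO3⁻] + 2[CO3²⁻] = (α₁ + 2α₂)·DIC
At pH 7.98: [H⁺]/K1 = 10^-1.91 = 0.012303, K2/[H⁺] = 10^-1.27 = 0.053703
α₁ = 1/(1 + 0.012303 + 0.053703) = 1/1.0660 = 0.9381; α₂ = α₁·K2/[H⁺] = 0.05038
α₁ + 2α₂ = 1.0388
DIC = CA / (α₁ + 2α₂) = 7.73 / 1.0388 = 7.44 mmol/kg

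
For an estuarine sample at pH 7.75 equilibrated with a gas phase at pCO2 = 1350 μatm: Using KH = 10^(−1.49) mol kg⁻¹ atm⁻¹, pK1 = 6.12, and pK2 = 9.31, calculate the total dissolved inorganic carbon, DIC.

[CO2*] = KH · pCO2 = 10^(−1.49) × 1350×10^-6 = 4.369×10^-5 mol/kg
α₀ = 1/(1 + K1/[H⁺] + K1K2/[H⁺]²) = 1/(1 + 10^+1.63 + 10^+0.07) = 0.02231
DIC = [CO2*]/α₀ = 4.369×10^-5 / 0.02231 = 1.96 mmol/kg

DIC = 1.96 mmol/kg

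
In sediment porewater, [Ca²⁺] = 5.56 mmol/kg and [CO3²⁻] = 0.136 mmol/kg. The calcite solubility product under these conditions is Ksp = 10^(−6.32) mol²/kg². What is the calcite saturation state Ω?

Ksp = 10^(−6.32) = 4.786×10^-7
Ω = [Ca²⁺][CO3²⁻]/Ksp = (5.56×10^-3)(0.136×10^-3) / 4.786×10^-7 = 1.58

Ω = 1.58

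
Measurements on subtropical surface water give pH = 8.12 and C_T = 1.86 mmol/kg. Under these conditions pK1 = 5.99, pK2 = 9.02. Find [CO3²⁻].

α₂ = 1 / (1 + [H⁺]/K2 + [H⁺]²/(K1K2)) = 1 / (1 + 10^+0.90 + 10^-1.23)
   = 1 / (1 + 7.9433 + 0.058884) = 1/9.0022 = 0.1111
[CO3²⁻] = α₂ × DIC = 0.1111 × 1.86 = 0.207 mmol/kg

[CO3²⁻] = 0.207 mmol/kg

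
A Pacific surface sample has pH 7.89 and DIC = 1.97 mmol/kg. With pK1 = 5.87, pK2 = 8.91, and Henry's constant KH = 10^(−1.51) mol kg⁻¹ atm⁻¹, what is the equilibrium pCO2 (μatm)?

pCO2 = 551 μatm

α₀ = 1 / (1 + K1/[H⁺] + K1K2/[H⁺]²) = 1 / (1 + 10^+2.02 + 10^+1.00)
   = 1 / (1 + 104.71 + 10.000) = 1/115.71 = 0.008642
[CO2*] = α₀ × DIC = 0.008642 × 1.97 = 0.01702 mmol/kg = 17.02 μmol/kg
pCO2 = [CO2*]/KH = 1.702×10^-5 / 3.090×10^-2 = 551 μatm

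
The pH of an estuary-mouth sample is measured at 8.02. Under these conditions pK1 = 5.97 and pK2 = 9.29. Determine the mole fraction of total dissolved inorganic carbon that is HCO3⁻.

α₁ = 0.941

α₁ = 1 / (1 + [H⁺]/K1 + K2/[H⁺]) = 1 / (1 + 10^-2.05 + 10^-1.27)
   = 1 / (1 + 0.0089125 + 0.053703) = 1/1.0626 = 0.9411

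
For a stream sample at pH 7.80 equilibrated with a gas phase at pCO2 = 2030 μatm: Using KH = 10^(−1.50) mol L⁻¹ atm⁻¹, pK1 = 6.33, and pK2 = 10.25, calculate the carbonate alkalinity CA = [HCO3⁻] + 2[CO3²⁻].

CA = 1.91 mmol/L

[CO2*] = KH · pCO2 = 10^(−1.50) × 2030×10^-6 = 6.419×10^-5 mol/L
α₀ = 1/(1 + K1/[H⁺] + K1K2/[H⁺]²) = 1/(1 + 10^+1.47 + 10^-0.98) = 0.03266
DIC = [CO2*]/α₀ = 6.419×10^-5 / 0.03266 = 1.965 mmol/L
CA = (α₁ + 2α₂)·DIC = (0.9639 + 2×0.003420) × 1.965 = 1.91 mmol/L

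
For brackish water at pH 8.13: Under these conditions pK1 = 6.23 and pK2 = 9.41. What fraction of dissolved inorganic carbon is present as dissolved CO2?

α₀ = 0.0118

α₀ = 1 / (1 + K1/[H⁺] + K1K2/[H⁺]²) = 1 / (1 + 10^+1.90 + 10^+0.62)
   = 1 / (1 + 79.433 + 4.1687) = 1/84.602 = 0.01182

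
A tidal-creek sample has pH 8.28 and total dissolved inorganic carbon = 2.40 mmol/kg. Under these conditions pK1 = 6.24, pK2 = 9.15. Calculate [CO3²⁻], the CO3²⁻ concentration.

[CO3²⁻] = 0.283 mmol/kg

α₂ = 1 / (1 + [H⁺]/K2 + [H⁺]²/(K1K2)) = 1 / (1 + 10^+0.87 + 10^-1.17)
   = 1 / (1 + 7.4131 + 0.067608) = 1/8.4807 = 0.1179
[CO3²⁻] = α₂ × DIC = 0.1179 × 2.40 = 0.283 mmol/kg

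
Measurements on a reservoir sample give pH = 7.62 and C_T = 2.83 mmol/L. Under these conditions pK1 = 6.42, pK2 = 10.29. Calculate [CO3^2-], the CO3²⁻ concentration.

[CO3²⁻] = 5.68 μmol/L

α₂ = 1 / (1 + [H⁺]/K2 + [H⁺]²/(K1K2)) = 1 / (1 + 10^+2.67 + 10^+1.47)
   = 1 / (1 + 467.74 + 29.512) = 1/498.25 = 0.002007
[CO3²⁻] = α₂ × DIC = 0.002007 × 2.83 = 0.00568 mmol/L = 5.68 μmol/L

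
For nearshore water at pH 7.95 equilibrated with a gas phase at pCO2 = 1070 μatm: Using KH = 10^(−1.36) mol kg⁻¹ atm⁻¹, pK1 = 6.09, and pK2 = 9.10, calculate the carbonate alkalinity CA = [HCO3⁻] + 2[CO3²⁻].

[CO2*] = KH · pCO2 = 10^(−1.36) × 1070×10^-6 = 4.671×10^-5 mol/kg
α₀ = 1/(1 + K1/[H⁺] + K1K2/[H⁺]²) = 1/(1 + 10^+1.86 + 10^+0.71) = 0.01273
DIC = [CO2*]/α₀ = 4.671×10^-5 / 0.01273 = 3.670 mmol/kg
CA = (α₁ + 2α₂)·DIC = (0.9220 + 2×0.06527) × 3.670 = 3.86 mmol/kg

CA = 3.86 mmol/kg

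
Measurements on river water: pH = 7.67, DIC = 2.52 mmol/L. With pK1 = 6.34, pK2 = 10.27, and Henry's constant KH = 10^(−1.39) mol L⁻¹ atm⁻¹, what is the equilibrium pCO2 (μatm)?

pCO2 = 2760 μatm

α₀ = 1 / (1 + K1/[H⁺] + K1K2/[H⁺]²) = 1 / (1 + 10^+1.33 + 10^-1.27)
   = 1 / (1 + 21.380 + 0.053703) = 1/22.433 = 0.04458
[CO2*] = α₀ × DIC = 0.04458 × 2.52 = 0.1123 mmol/L
pCO2 = [CO2*]/KH = 1.123×10^-4 / 4.074×10^-2 = 2760 μatm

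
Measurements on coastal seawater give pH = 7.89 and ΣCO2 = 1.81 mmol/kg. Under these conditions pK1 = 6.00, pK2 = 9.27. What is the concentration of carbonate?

[CO3²⁻] = 0.0715 mmol/kg

α₂ = 1 / (1 + [H⁺]/K2 + [H⁺]²/(K1K2)) = 1 / (1 + 10^+1.38 + 10^-0.51)
   = 1 / (1 + 23.988 + 0.30903) = 1/25.297 = 0.03953
[CO3²⁻] = α₂ × DIC = 0.03953 × 1.81 = 0.0715 mmol/kg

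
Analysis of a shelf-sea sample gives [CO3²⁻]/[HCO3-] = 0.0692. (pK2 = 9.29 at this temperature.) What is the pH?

From K2 = [H⁺][CO3²⁻]/[HCO3-]:  pH = pK2 + log₁₀([CO3²⁻]/[HCO3-])
log₁₀(0.0692) = -1.160
pH = 9.29 + (-1.160) = 8.13

pH = 8.13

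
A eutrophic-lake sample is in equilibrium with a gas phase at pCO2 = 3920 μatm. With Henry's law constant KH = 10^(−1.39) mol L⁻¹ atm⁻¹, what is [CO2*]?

KH = 10^(−1.39) = 4.074×10^-2 mol L⁻¹ atm⁻¹
[CO2*] = KH · pCO2 = 4.074×10^-2 × 3920×10^-6 atm = 1.60×10^-4 mol/L

[CO2*] = 160 μmol/L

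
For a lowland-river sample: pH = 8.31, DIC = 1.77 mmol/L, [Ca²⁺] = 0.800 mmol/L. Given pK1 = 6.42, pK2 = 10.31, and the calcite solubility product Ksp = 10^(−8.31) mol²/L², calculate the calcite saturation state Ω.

Ω = 2.83

α₂ = 1 / (1 + [H⁺]/K2 + [H⁺]²/(K1K2)) = 1 / (1 + 10^+2.00 + 10^+0.11)
   = 1 / (1 + 100.00 + 1.2882) = 1/102.29 = 0.009776
[CO3²⁻] = α₂ × DIC = 0.009776 × 1.77 = 0.01730 mmol/L = 17.30 μmol/L
Ksp = 10^(−8.31) = 4.898×10^-9
Ω = [Ca²⁺][CO3²⁻]/Ksp = (0.800×10^-3)(1.730×10^-5) / 4.898×10^-9 = 2.83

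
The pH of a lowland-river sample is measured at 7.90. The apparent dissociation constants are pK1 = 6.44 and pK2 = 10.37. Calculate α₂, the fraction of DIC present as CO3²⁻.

α₂ = 1 / (1 + [H⁺]/K2 + [H⁺]²/(K1K2)) = 1 / (1 + 10^+2.47 + 10^+1.01)
   = 1 / (1 + 295.12 + 10.233) = 1/306.35 = 0.003264

α₂ = 0.00326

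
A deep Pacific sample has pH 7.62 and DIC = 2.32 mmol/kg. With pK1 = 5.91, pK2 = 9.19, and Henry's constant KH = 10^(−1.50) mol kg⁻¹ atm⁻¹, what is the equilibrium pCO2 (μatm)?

α₀ = 1 / (1 + K1/[H⁺] + K1K2/[H⁺]²) = 1 / (1 + 10^+1.71 + 10^+0.14)
   = 1 / (1 + 51.286 + 1.3804) = 1/53.667 = 0.01863
[CO2*] = α₀ × DIC = 0.01863 × 2.32 = 0.04323 mmol/kg
pCO2 = [CO2*]/KH = 4.323×10^-5 / 3.162×10^-2 = 1370 μatm

pCO2 = 1370 μatm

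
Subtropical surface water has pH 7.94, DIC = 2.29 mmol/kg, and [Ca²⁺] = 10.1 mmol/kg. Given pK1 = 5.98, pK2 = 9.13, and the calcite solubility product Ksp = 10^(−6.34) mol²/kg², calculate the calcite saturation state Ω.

Ω = 3.04

α₂ = 1 / (1 + [H⁺]/K2 + [H⁺]²/(K1K2)) = 1 / (1 + 10^+1.19 + 10^-0.77)
   = 1 / (1 + 15.488 + 0.16982) = 1/16.658 = 0.06003
[CO3²⁻] = α₂ × DIC = 0.06003 × 2.29 = 0.1375 mmol/kg
Ksp = 10^(−6.34) = 4.571×10^-7
Ω = [Ca²⁺][CO3²⁻]/Ksp = (10.1×10^-3)(1.375×10^-4) / 4.571×10^-7 = 3.04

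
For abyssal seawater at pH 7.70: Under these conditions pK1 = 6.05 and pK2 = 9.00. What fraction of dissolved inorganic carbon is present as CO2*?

α₀ = 1 / (1 + K1/[H⁺] + K1K2/[H⁺]²) = 1 / (1 + 10^+1.65 + 10^+0.35)
   = 1 / (1 + 44.668 + 2.2387) = 1/47.907 = 0.02087

α₀ = 0.0209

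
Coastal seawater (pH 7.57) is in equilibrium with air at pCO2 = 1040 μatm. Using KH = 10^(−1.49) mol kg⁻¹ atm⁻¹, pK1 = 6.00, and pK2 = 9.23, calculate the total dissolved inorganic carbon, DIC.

DIC = 1.31 mmol/kg

[CO2*] = KH · pCO2 = 10^(−1.49) × 1040×10^-6 = 3.365×10^-5 mol/kg
α₀ = 1/(1 + K1/[H⁺] + K1K2/[H⁺]²) = 1/(1 + 10^+1.57 + 10^-0.09) = 0.02566
DIC = [CO2*]/α₀ = 3.365×10^-5 / 0.02566 = 1.31 mmol/kg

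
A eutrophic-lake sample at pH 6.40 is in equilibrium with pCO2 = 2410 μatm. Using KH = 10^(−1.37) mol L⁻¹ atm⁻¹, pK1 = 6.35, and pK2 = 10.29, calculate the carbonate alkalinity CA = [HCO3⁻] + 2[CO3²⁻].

[CO2*] = KH · pCO2 = 10^(−1.37) × 2410×10^-6 = 1.028×10^-4 mol/L
α₀ = 1/(1 + K1/[H⁺] + K1K2/[H⁺]²) = 1/(1 + 10^+0.05 + 10^-3.84) = 0.4712
DIC = [CO2*]/α₀ = 1.028×10^-4 / 0.4712 = 0.2182 mmol/L
CA = (α₁ + 2α₂)·DIC = (0.5287 + 2×6.811×10^-5) × 0.2182 = 0.115 mmol/L

CA = 0.115 mmol/L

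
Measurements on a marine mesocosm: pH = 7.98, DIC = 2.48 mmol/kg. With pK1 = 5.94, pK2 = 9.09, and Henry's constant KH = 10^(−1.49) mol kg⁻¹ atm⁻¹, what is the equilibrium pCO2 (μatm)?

pCO2 = 643 μatm

α₀ = 1 / (1 + K1/[H⁺] + K1K2/[H⁺]²) = 1 / (1 + 10^+2.04 + 10^+0.93)
   = 1 / (1 + 109.65 + 8.5114) = 1/119.16 = 0.008392
[CO2*] = α₀ × DIC = 0.008392 × 2.48 = 0.02081 mmol/kg
pCO2 = [CO2*]/KH = 2.081×10^-5 / 3.236×10^-2 = 643 μatm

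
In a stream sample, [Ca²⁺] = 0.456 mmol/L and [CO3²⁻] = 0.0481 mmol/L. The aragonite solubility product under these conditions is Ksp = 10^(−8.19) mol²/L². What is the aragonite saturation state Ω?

Ω = 3.40

Ksp = 10^(−8.19) = 6.457×10^-9
Ω = [Ca²⁺][CO3²⁻]/Ksp = (0.456×10^-3)(0.0481×10^-3) / 6.457×10^-9 = 3.40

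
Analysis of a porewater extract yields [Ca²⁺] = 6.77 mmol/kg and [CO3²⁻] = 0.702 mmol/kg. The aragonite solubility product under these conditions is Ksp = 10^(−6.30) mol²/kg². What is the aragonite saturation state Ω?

Ksp = 10^(−6.30) = 5.012×10^-7
Ω = [Ca²⁺][CO3²⁻]/Ksp = (6.77×10^-3)(0.702×10^-3) / 5.012×10^-7 = 9.48

Ω = 9.48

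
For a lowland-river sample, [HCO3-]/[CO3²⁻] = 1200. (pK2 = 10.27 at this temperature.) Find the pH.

From K2 = [H⁺][CO3²⁻]/[HCO3-]:  pH = pK2 − log₁₀([HCO3-]/[CO3²⁻])
log₁₀(1200) = +3.079
pH = 10.27 − (+3.079) = 7.19

pH = 7.19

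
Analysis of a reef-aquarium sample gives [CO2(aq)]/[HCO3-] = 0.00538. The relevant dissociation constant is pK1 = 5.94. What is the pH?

pH = 8.21

From K1 = [H⁺][HCO3-]/[CO2(aq)]:  pH = pK1 − log₁₀([CO2(aq)]/[HCO3-])
log₁₀(0.00538) = -2.269
pH = 5.94 − (-2.269) = 8.21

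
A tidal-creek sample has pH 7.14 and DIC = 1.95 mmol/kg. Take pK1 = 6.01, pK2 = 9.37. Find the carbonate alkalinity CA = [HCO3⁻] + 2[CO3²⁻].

CA = [HCO3⁻] + 2[CO3²⁻] = (α₁ + 2α₂)·DIC
At pH 7.14: [H⁺]/K1 = 10^-1.13 = 0.074131, K2/[H⁺] = 10^-2.23 = 0.0058884
α₁ = 1/(1 + 0.074131 + 0.0058884) = 1/1.0800 = 0.9259; α₂ = α₁·K2/[H⁺] = 0.005452
α₁ + 2α₂ = 0.9368
CA = 0.9368 × 1.95 = 1.83 mmol/kg

CA = 1.83 mmol/kg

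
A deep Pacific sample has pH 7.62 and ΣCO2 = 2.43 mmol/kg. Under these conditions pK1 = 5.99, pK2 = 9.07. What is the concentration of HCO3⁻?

[HCO3⁻] = 2.29 mmol/kg

α₁ = 1 / (1 + [H⁺]/K1 + K2/[H⁺]) = 1 / (1 + 10^-1.63 + 10^-1.45)
   = 1 / (1 + 0.023442 + 0.035481) = 1/1.0589 = 0.9444
[HCO3⁻] = α₁ × DIC = 0.9444 × 2.43 = 2.29 mmol/kg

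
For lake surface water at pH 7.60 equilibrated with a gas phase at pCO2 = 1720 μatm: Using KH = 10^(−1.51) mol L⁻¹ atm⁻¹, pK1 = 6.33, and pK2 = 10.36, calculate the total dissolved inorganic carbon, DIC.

[CO2*] = KH · pCO2 = 10^(−1.51) × 1720×10^-6 = 5.315×10^-5 mol/L
α₀ = 1/(1 + K1/[H⁺] + K1K2/[H⁺]²) = 1/(1 + 10^+1.27 + 10^-1.49) = 0.05088
DIC = [CO2*]/α₀ = 5.315×10^-5 / 0.05088 = 1.04 mmol/L

DIC = 1.04 mmol/L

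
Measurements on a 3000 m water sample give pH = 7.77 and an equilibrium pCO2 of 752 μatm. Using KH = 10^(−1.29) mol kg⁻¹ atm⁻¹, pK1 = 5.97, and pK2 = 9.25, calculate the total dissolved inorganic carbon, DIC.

[CO2*] = KH · pCO2 = 10^(−1.29) × 752×10^-6 = 3.857×10^-5 mol/kg
α₀ = 1/(1 + K1/[H⁺] + K1K2/[H⁺]²) = 1/(1 + 10^+1.80 + 10^+0.32) = 0.01511
DIC = [CO2*]/α₀ = 3.857×10^-5 / 0.01511 = 2.55 mmol/kg

DIC = 2.55 mmol/kg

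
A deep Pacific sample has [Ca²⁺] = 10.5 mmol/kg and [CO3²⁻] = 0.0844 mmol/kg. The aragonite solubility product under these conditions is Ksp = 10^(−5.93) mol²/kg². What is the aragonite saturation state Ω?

Ω = 0.754

Ksp = 10^(−5.93) = 1.175×10^-6
Ω = [Ca²⁺][CO3²⁻]/Ksp = (10.5×10^-3)(0.0844×10^-3) / 1.175×10^-6 = 0.754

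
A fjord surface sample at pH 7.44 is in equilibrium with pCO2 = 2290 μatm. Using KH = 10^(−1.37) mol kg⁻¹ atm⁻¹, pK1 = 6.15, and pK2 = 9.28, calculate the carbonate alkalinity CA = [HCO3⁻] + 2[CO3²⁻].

CA = 1.96 mmol/kg

[CO2*] = KH · pCO2 = 10^(−1.37) × 2290×10^-6 = 9.769×10^-5 mol/kg
α₀ = 1/(1 + K1/[H⁺] + K1K2/[H⁺]²) = 1/(1 + 10^+1.29 + 10^-0.55) = 0.04812
DIC = [CO2*]/α₀ = 9.769×10^-5 / 0.04812 = 2.030 mmol/kg
CA = (α₁ + 2α₂)·DIC = (0.9383 + 2×0.01356) × 2.030 = 1.96 mmol/kg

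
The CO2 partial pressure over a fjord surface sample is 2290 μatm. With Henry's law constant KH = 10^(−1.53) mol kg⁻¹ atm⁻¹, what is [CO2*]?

KH = 10^(−1.53) = 2.951×10^-2 mol kg⁻¹ atm⁻¹
[CO2*] = KH · pCO2 = 2.951×10^-2 × 2290×10^-6 atm = 6.76×10^-5 mol/kg

[CO2*] = 67.6 μmol/kg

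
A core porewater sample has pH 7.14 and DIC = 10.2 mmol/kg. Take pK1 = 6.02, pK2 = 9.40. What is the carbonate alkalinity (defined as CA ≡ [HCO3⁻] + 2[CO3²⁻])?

CA = [HCO3⁻] + 2[CO3²⁻] = (α₁ + 2α₂)·DIC
At pH 7.14: [H⁺]/K1 = 10^-1.12 = 0.075858, K2/[H⁺] = 10^-2.26 = 0.0054954
α₁ = 1/(1 + 0.075858 + 0.0054954) = 1/1.0814 = 0.9248; α₂ = α₁·K2/[H⁺] = 0.005082
α₁ + 2α₂ = 0.9349
CA = 0.9349 × 10.2 = 9.54 mmol/kg

CA = 9.54 mmol/kg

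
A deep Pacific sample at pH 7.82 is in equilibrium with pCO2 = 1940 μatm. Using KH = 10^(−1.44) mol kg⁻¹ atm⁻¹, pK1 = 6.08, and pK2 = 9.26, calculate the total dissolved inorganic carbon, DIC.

DIC = 4.08 mmol/kg

[CO2*] = KH · pCO2 = 10^(−1.44) × 1940×10^-6 = 7.044×10^-5 mol/kg
α₀ = 1/(1 + K1/[H⁺] + K1K2/[H⁺]²) = 1/(1 + 10^+1.74 + 10^+0.30) = 0.01726
DIC = [CO2*]/α₀ = 7.044×10^-5 / 0.01726 = 4.08 mmol/kg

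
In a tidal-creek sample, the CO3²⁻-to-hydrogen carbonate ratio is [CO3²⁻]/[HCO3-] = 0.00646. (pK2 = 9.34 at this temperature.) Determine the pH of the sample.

pH = 7.15

From K2 = [H⁺][CO3²⁻]/[HCO3-]:  pH = pK2 + log₁₀([CO3²⁻]/[HCO3-])
log₁₀(0.00646) = -2.190
pH = 9.34 + (-2.190) = 7.15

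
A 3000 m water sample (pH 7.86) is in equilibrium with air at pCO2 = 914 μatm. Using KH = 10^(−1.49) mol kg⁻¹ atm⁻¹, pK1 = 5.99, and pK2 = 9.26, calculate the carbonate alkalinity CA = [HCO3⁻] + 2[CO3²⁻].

[CO2*] = KH · pCO2 = 10^(−1.49) × 914×10^-6 = 2.958×10^-5 mol/kg
α₀ = 1/(1 + K1/[H⁺] + K1K2/[H⁺]²) = 1/(1 + 10^+1.87 + 10^+0.47) = 0.01281
DIC = [CO2*]/α₀ = 2.958×10^-5 / 0.01281 = 2.309 mmol/kg
CA = (α₁ + 2α₂)·DIC = (0.9494 + 2×0.03780) × 2.309 = 2.37 mmol/kg

CA = 2.37 mmol/kg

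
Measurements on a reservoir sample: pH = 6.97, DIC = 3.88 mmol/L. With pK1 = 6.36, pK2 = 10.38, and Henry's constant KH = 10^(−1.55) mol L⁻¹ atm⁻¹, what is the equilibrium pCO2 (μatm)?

pCO2 = 2.71×10^4 μatm

α₀ = 1 / (1 + K1/[H⁺] + K1K2/[H⁺]²) = 1 / (1 + 10^+0.61 + 10^-2.80)
   = 1 / (1 + 4.0738 + 0.0015849) = 1/5.0754 = 0.1970
[CO2*] = α₀ × DIC = 0.1970 × 3.88 = 0.7645 mmol/L
pCO2 = [CO2*]/KH = 7.645×10^-4 / 2.818×10^-2 = 2.71×10^4 μatm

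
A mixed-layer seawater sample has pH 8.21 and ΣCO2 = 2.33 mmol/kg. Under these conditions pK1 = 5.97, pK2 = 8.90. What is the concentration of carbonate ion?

[CO3²⁻] = 0.393 mmol/kg

α₂ = 1 / (1 + [H⁺]/K2 + [H⁺]²/(K1K2)) = 1 / (1 + 10^+0.69 + 10^-1.55)
   = 1 / (1 + 4.8978 + 0.028184) = 1/5.9260 = 0.1687
[CO3²⁻] = α₂ × DIC = 0.1687 × 2.33 = 0.393 mmol/kg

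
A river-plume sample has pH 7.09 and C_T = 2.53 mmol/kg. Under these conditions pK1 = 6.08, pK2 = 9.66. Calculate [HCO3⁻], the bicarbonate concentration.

α₁ = 1 / (1 + [H⁺]/K1 + K2/[H⁺]) = 1 / (1 + 10^-1.01 + 10^-2.57)
   = 1 / (1 + 0.097724 + 0.0026915) = 1/1.1004 = 0.9087
[HCO3⁻] = α₁ × DIC = 0.9087 × 2.53 = 2.30 mmol/kg

[HCO3⁻] = 2.30 mmol/kg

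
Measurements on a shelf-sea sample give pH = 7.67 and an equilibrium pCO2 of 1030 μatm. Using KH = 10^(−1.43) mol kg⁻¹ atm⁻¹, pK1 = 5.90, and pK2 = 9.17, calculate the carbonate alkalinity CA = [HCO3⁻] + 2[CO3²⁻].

[CO2*] = KH · pCO2 = 10^(−1.43) × 1030×10^-6 = 3.827×10^-5 mol/kg
α₀ = 1/(1 + K1/[H⁺] + K1K2/[H⁺]²) = 1/(1 + 10^+1.77 + 10^+0.27) = 0.01620
DIC = [CO2*]/α₀ = 3.827×10^-5 / 0.01620 = 2.363 mmol/kg
CA = (α₁ + 2α₂)·DIC = (0.9536 + 2×0.03016) × 2.363 = 2.40 mmol/kg

CA = 2.40 mmol/kg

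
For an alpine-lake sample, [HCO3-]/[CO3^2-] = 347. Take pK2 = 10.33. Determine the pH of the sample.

pH = 7.79

From K2 = [H⁺][CO3^2-]/[HCO3-]:  pH = pK2 − log₁₀([HCO3-]/[CO3^2-])
log₁₀(347) = +2.540
pH = 10.33 − (+2.540) = 7.79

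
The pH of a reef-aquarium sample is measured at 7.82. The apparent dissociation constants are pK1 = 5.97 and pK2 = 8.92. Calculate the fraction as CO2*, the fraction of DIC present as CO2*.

α₀ = 1 / (1 + K1/[H⁺] + K1K2/[H⁺]²) = 1 / (1 + 10^+1.85 + 10^+0.75)
   = 1 / (1 + 70.795 + 5.6234) = 1/77.418 = 0.01292

α₀ = 0.0129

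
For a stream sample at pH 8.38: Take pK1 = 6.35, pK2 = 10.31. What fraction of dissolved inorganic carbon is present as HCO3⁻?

α₁ = 0.979

α₁ = 1 / (1 + [H⁺]/K1 + K2/[H⁺]) = 1 / (1 + 10^-2.03 + 10^-1.93)
   = 1 / (1 + 0.0093325 + 0.011749) = 1/1.0211 = 0.9794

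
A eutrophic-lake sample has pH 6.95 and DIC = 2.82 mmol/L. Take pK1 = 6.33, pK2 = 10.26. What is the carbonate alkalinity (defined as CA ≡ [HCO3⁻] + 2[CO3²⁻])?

CA = 2.28 mmol/L

CA = [HCO3⁻] + 2[CO3²⁻] = (α₁ + 2α₂)·DIC
At pH 6.95: [H⁺]/K1 = 10^-0.62 = 0.23988, K2/[H⁺] = 10^-3.31 = 0.00048978
α₁ = 1/(1 + 0.23988 + 0.00048978) = 1/1.2404 = 0.8062; α₂ = α₁·K2/[H⁺] = 0.0003949
α₁ + 2α₂ = 0.8070
CA = 0.8070 × 2.82 = 2.28 mmol/L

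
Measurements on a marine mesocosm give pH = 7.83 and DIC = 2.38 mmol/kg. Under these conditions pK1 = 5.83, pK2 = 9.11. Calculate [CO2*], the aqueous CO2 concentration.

α₀ = 1 / (1 + K1/[H⁺] + K1K2/[H⁺]²) = 1 / (1 + 10^+2.00 + 10^+0.72)
   = 1 / (1 + 100.00 + 5.2481) = 1/106.25 = 0.009412
[CO2*] = α₀ × DIC = 0.009412 × 2.38 = 0.0224 mmol/kg

[CO2*] = 0.0224 mmol/kg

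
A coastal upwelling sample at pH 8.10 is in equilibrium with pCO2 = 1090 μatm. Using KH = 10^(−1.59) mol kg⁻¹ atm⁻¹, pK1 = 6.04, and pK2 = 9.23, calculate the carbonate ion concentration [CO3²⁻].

[CO3²⁻] = 0.238 mmol/kg

[CO2*] = KH · pCO2 = 10^(−1.59) × 1090×10^-6 = 2.802×10^-5 mol/kg
α₀ = 1/(1 + K1/[H⁺] + K1K2/[H⁺]²) = 1/(1 + 10^+2.06 + 10^+0.93) = 0.008043
DIC = [CO2*]/α₀ = 2.802×10^-5 / 0.008043 = 3.483 mmol/kg
[CO3²⁻] = α₂·DIC; α₂ = 0.06846, so [CO3²⁻] = 0.06846 × 3.483 = 0.238 mmol/kg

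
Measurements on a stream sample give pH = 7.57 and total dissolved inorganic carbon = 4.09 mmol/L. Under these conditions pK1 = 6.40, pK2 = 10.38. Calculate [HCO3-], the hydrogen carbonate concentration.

[HCO3⁻] = 3.83 mmol/L

α₁ = 1 / (1 + [H⁺]/K1 + K2/[H⁺]) = 1 / (1 + 10^-1.17 + 10^-2.81)
   = 1 / (1 + 0.067608 + 0.0015488) = 1/1.0692 = 0.9353
[HCO3⁻] = α₁ × DIC = 0.9353 × 4.09 = 3.83 mmol/L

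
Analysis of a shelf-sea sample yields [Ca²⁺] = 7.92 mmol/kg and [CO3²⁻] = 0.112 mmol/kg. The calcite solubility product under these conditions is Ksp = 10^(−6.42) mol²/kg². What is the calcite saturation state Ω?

Ksp = 10^(−6.42) = 3.802×10^-7
Ω = [Ca²⁺][CO3²⁻]/Ksp = (7.92×10^-3)(0.112×10^-3) / 3.802×10^-7 = 2.33

Ω = 2.33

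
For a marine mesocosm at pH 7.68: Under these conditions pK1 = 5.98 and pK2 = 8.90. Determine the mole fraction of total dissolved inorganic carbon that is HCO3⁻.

α₁ = 1 / (1 + [H⁺]/K1 + K2/[H⁺]) = 1 / (1 + 10^-1.70 + 10^-1.22)
   = 1 / (1 + 0.019953 + 0.060256) = 1/1.0802 = 0.9257

α₁ = 0.926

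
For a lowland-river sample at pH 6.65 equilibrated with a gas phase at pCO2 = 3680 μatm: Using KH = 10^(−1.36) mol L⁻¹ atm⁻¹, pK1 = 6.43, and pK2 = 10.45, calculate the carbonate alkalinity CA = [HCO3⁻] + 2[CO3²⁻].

[CO2*] = KH · pCO2 = 10^(−1.36) × 3680×10^-6 = 1.606×10^-4 mol/L
α₀ = 1/(1 + K1/[H⁺] + K1K2/[H⁺]²) = 1/(1 + 10^+0.22 + 10^-3.58) = 0.3760
DIC = [CO2*]/α₀ = 1.606×10^-4 / 0.3760 = 0.4273 mmol/L
CA = (α₁ + 2α₂)·DIC = (0.6239 + 2×9.889×10^-5) × 0.4273 = 0.267 mmol/L

CA = 0.267 mmol/L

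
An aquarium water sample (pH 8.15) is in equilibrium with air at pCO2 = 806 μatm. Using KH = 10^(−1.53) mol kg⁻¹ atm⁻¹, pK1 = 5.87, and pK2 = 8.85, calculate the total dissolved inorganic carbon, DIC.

DIC = 5.46 mmol/kg

[CO2*] = KH · pCO2 = 10^(−1.53) × 806×10^-6 = 2.379×10^-5 mol/kg
α₀ = 1/(1 + K1/[H⁺] + K1K2/[H⁺]²) = 1/(1 + 10^+2.28 + 10^+1.58) = 0.004356
DIC = [CO2*]/α₀ = 2.379×10^-5 / 0.004356 = 5.46 mmol/kg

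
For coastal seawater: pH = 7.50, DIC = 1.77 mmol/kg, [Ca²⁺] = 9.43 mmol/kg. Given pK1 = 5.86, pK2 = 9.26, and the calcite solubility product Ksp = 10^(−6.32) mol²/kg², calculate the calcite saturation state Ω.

α₂ = 1 / (1 + [H⁺]/K2 + [H⁺]²/(K1K2)) = 1 / (1 + 10^+1.76 + 10^+0.12)
   = 1 / (1 + 57.544 + 1.3183) = 1/59.862 = 0.01671
[CO3²⁻] = α₂ × DIC = 0.01671 × 1.77 = 0.02957 mmol/kg
Ksp = 10^(−6.32) = 4.786×10^-7
Ω = [Ca²⁺][CO3²⁻]/Ksp = (9.43×10^-3)(2.957×10^-5) / 4.786×10^-7 = 0.583

Ω = 0.583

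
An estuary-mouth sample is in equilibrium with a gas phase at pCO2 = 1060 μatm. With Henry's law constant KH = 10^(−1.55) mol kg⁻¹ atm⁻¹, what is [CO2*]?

[CO2*] = 29.9 μmol/kg

KH = 10^(−1.55) = 2.818×10^-2 mol kg⁻¹ atm⁻¹
[CO2*] = KH · pCO2 = 2.818×10^-2 × 1060×10^-6 atm = 2.99×10^-5 mol/kg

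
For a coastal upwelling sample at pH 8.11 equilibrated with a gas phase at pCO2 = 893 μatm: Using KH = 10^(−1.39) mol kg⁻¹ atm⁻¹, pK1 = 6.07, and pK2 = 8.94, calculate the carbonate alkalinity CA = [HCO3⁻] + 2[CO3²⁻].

[CO2*] = KH · pCO2 = 10^(−1.39) × 893×10^-6 = 3.638×10^-5 mol/kg
α₀ = 1/(1 + K1/[H⁺] + K1K2/[H⁺]²) = 1/(1 + 10^+2.04 + 10^+1.21) = 0.007882
DIC = [CO2*]/α₀ = 3.638×10^-5 / 0.007882 = 4.615 mmol/kg
CA = (α₁ + 2α₂)·DIC = (0.8643 + 2×0.1278) × 4.615 = 5.17 mmol/kg

CA = 5.17 mmol/kg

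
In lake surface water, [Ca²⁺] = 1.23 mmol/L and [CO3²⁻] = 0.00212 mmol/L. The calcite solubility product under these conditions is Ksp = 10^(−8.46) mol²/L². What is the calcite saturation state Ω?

Ω = 0.752

Ksp = 10^(−8.46) = 3.467×10^-9
Ω = [Ca²⁺][CO3²⁻]/Ksp = (1.23×10^-3)(0.00212×10^-3) / 3.467×10^-9 = 0.752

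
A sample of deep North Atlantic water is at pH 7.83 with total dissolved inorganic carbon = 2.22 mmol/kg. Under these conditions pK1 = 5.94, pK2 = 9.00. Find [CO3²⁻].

[CO3²⁻] = 0.139 mmol/kg

α₂ = 1 / (1 + [H⁺]/K2 + [H⁺]²/(K1K2)) = 1 / (1 + 10^+1.17 + 10^-0.72)
   = 1 / (1 + 14.791 + 0.19055) = 1/15.982 = 0.06257
[CO3²⁻] = α₂ × DIC = 0.06257 × 2.22 = 0.139 mmol/kg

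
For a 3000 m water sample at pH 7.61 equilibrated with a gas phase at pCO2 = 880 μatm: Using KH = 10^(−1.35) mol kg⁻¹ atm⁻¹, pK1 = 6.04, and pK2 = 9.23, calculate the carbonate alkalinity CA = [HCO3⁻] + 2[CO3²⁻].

CA = 1.53 mmol/kg

[CO2*] = KH · pCO2 = 10^(−1.35) × 880×10^-6 = 3.931×10^-5 mol/kg
α₀ = 1/(1 + K1/[H⁺] + K1K2/[H⁺]²) = 1/(1 + 10^+1.57 + 10^-0.05) = 0.02561
DIC = [CO2*]/α₀ = 3.931×10^-5 / 0.02561 = 1.535 mmol/kg
CA = (α₁ + 2α₂)·DIC = (0.9516 + 2×0.02283) × 1.535 = 1.53 mmol/kg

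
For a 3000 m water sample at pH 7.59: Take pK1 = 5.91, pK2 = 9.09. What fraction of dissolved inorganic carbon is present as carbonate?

α₂ = 1 / (1 + [H⁺]/K2 + [H⁺]²/(K1K2)) = 1 / (1 + 10^+1.50 + 10^-0.18)
   = 1 / (1 + 31.623 + 0.66069) = 1/33.283 = 0.03004

α₂ = 0.0300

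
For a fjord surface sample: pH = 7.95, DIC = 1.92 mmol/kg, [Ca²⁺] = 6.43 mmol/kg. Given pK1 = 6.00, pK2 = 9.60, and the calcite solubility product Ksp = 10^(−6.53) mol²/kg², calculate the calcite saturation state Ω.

Ω = 0.906

α₂ = 1 / (1 + [H⁺]/K2 + [H⁺]²/(K1K2)) = 1 / (1 + 10^+1.65 + 10^-0.30)
   = 1 / (1 + 44.668 + 0.50119) = 1/46.170 = 0.02166
[CO3²⁻] = α₂ × DIC = 0.02166 × 1.92 = 0.04159 mmol/kg
Ksp = 10^(−6.53) = 2.951×10^-7
Ω = [Ca²⁺][CO3²⁻]/Ksp = (6.43×10^-3)(4.159×10^-5) / 2.951×10^-7 = 0.906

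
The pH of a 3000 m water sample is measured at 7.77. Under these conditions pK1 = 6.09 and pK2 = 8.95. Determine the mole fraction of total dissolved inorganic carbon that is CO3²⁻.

α₂ = 0.0608

α₂ = 1 / (1 + [H⁺]/K2 + [H⁺]²/(K1K2)) = 1 / (1 + 10^+1.18 + 10^-0.50)
   = 1 / (1 + 15.136 + 0.31623) = 1/16.452 = 0.06078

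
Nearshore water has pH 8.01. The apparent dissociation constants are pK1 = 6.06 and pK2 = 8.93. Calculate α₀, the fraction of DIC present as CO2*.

α₀ = 0.00992

α₀ = 1 / (1 + K1/[H⁺] + K1K2/[H⁺]²) = 1 / (1 + 10^+1.95 + 10^+1.03)
   = 1 / (1 + 89.125 + 10.715) = 1/100.84 = 0.009917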